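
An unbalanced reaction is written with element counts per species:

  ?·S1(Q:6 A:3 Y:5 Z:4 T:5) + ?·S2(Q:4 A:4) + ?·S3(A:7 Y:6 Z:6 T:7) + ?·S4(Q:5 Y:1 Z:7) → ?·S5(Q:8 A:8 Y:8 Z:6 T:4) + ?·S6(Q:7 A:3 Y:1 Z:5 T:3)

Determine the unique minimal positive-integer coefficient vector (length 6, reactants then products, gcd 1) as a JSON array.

Coefficients: [4, 5, 1, 3, 3, 5]

Q: 4·6+5·4+1·0+3·5 = 59 | 3·8+5·7 = 59
A: 4·3+5·4+1·7+3·0 = 39 | 3·8+5·3 = 39
Y: 4·5+5·0+1·6+3·1 = 29 | 3·8+5·1 = 29
Z: 4·4+5·0+1·6+3·7 = 43 | 3·6+5·5 = 43
T: 4·5+5·0+1·7+3·0 = 27 | 3·4+5·3 = 27
gcd(4,5,1,3,3,5) = 1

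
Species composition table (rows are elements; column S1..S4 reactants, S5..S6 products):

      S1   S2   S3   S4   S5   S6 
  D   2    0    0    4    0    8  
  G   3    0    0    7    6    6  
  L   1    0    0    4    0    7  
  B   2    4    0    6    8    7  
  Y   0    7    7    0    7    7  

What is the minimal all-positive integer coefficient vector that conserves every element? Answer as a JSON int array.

Coefficients: [4, 6, 3, 6, 5, 4]

D: 4·2+6·0+3·0+6·4 = 32 | 5·0+4·8 = 32
G: 4·3+6·0+3·0+6·7 = 54 | 5·6+4·6 = 54
L: 4·1+6·0+3·0+6·4 = 28 | 5·0+4·7 = 28
B: 4·2+6·4+3·0+6·6 = 68 | 5·8+4·7 = 68
Y: 4·0+6·7+3·7+6·0 = 63 | 5·7+4·7 = 63
gcd(4,6,3,6,5,4) = 1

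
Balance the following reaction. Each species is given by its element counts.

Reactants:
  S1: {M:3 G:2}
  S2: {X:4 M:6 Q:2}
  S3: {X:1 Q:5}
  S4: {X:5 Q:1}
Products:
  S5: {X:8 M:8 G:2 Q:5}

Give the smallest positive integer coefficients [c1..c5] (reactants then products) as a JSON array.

Coefficients: [6, 5, 3, 5, 6]

X: 6·0+5·4+3·1+5·5 = 48 | 6·8 = 48
M: 6·3+5·6+3·0+5·0 = 48 | 6·8 = 48
G: 6·2+5·0+3·0+5·0 = 12 | 6·2 = 12
Q: 6·0+5·2+3·5+5·1 = 30 | 6·5 = 30
gcd(6,5,3,5,6) = 1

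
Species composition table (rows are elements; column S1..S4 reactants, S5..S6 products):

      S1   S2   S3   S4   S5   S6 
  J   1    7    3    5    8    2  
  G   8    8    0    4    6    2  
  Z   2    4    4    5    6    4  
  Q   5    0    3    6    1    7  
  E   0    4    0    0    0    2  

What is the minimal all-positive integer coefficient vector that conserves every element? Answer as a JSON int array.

J: 1·1+2·7+5·3+2·5 = 40 | 4·8+4·2 = 40
G: 1·8+2·8+5·0+2·4 = 32 | 4·6+4·2 = 32
Z: 1·2+2·4+5·4+2·5 = 40 | 4·6+4·4 = 40
Q: 1·5+2·0+5·3+2·6 = 32 | 4·1+4·7 = 32
E: 1·0+2·4+5·0+2·0 = 8 | 4·0+4·2 = 8
gcd(1,2,5,2,4,4) = 1

Coefficients: [1, 2, 5, 2, 4, 4]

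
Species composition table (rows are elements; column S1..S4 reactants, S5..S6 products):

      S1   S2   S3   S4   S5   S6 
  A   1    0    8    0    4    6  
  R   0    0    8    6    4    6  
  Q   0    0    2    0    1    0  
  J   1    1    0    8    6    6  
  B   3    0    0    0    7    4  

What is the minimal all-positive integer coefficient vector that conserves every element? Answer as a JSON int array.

Coefficients: [6, 4, 1, 1, 2, 1]

A: 6·1+4·0+1·8+1·0 = 14 | 2·4+1·6 = 14
R: 6·0+4·0+1·8+1·6 = 14 | 2·4+1·6 = 14
Q: 6·0+4·0+1·2+1·0 = 2 | 2·1+1·0 = 2
J: 6·1+4·1+1·0+1·8 = 18 | 2·6+1·6 = 18
B: 6·3+4·0+1·0+1·0 = 18 | 2·7+1·4 = 18
gcd(6,4,1,1,2,1) = 1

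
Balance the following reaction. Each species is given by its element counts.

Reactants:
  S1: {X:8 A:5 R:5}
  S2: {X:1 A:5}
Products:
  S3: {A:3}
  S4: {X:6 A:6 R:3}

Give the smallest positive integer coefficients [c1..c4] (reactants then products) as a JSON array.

Coefficients: [3, 6, 5, 5]

X: 3·8+6·1 = 30 | 5·0+5·6 = 30
A: 3·5+6·5 = 45 | 5·3+5·6 = 45
R: 3·5+6·0 = 15 | 5·0+5·3 = 15
gcd(3,6,5,5) = 1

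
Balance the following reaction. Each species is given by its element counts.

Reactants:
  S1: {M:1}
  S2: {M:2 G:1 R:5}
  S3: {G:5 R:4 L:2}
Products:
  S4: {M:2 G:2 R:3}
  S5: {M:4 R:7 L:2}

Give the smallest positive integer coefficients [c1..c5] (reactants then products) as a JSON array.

Coefficients: [6, 3, 1, 4, 1]

M: 6·1+3·2+1·0 = 12 | 4·2+1·4 = 12
G: 6·0+3·1+1·5 = 8 | 4·2+1·0 = 8
R: 6·0+3·5+1·4 = 19 | 4·3+1·7 = 19
L: 6·0+3·0+1·2 = 2 | 4·0+1·2 = 2
gcd(6,3,1,4,1) = 1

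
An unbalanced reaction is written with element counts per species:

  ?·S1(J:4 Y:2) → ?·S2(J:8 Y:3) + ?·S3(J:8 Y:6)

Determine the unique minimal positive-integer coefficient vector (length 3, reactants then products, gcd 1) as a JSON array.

J: 6·4 = 24 | 2·8+1·8 = 24
Y: 6·2 = 12 | 2·3+1·6 = 12
gcd(6,2,1) = 1

Coefficients: [6, 2, 1]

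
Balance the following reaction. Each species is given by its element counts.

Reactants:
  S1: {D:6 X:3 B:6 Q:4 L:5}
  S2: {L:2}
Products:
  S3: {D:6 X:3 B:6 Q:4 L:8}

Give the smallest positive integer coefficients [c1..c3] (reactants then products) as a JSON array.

D: 2·6+3·0 = 12 | 2·6 = 12
X: 2·3+3·0 = 6 | 2·3 = 6
B: 2·6+3·0 = 12 | 2·6 = 12
Q: 2·4+3·0 = 8 | 2·4 = 8
L: 2·5+3·2 = 16 | 2·8 = 16
gcd(2,3,2) = 1

Coefficients: [2, 3, 2]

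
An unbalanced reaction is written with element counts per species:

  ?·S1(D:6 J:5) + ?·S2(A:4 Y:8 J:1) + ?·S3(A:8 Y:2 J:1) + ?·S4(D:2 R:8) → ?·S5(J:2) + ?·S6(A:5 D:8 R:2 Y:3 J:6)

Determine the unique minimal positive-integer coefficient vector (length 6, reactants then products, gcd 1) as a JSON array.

Coefficients: [5, 1, 2, 1, 2, 4]

A: 5·0+1·4+2·8+1·0 = 20 | 2·0+4·5 = 20
D: 5·6+1·0+2·0+1·2 = 32 | 2·0+4·8 = 32
R: 5·0+1·0+2·0+1·8 = 8 | 2·0+4·2 = 8
Y: 5·0+1·8+2·2+1·0 = 12 | 2·0+4·3 = 12
J: 5·5+1·1+2·1+1·0 = 28 | 2·2+4·6 = 28
gcd(5,1,2,1,2,4) = 1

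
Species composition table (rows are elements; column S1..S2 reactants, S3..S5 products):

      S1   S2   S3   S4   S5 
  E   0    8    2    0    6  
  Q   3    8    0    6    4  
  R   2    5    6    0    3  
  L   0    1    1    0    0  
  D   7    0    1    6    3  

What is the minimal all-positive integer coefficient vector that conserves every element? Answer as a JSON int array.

E: 6·0+3·8 = 24 | 3·2+5·0+3·6 = 24
Q: 6·3+3·8 = 42 | 3·0+5·6+3·4 = 42
R: 6·2+3·5 = 27 | 3·6+5·0+3·3 = 27
L: 6·0+3·1 = 3 | 3·1+5·0+3·0 = 3
D: 6·7+3·0 = 42 | 3·1+5·6+3·3 = 42
gcd(6,3,3,5,3) = 1

Coefficients: [6, 3, 3, 5, 3]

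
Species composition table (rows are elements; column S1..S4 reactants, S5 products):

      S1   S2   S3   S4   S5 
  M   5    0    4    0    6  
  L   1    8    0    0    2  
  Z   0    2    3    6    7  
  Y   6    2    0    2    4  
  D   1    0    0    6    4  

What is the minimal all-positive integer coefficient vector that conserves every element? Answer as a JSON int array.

M: 2·5+1·0+5·4+3·0 = 30 | 5·6 = 30
L: 2·1+1·8+5·0+3·0 = 10 | 5·2 = 10
Z: 2·0+1·2+5·3+3·6 = 35 | 5·7 = 35
Y: 2·6+1·2+5·0+3·2 = 20 | 5·4 = 20
D: 2·1+1·0+5·0+3·6 = 20 | 5·4 = 20
gcd(2,1,5,3,5) = 1

Coefficients: [2, 1, 5, 3, 5]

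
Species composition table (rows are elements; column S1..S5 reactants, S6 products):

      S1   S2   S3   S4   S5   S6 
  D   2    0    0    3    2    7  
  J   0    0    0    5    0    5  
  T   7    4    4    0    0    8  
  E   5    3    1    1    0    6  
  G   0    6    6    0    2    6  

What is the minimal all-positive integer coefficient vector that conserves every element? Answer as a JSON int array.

D: 4·2+1·0+2·0+5·3+6·2 = 35 | 5·7 = 35
J: 4·0+1·0+2·0+5·5+6·0 = 25 | 5·5 = 25
T: 4·7+1·4+2·4+5·0+6·0 = 40 | 5·8 = 40
E: 4·5+1·3+2·1+5·1+6·0 = 30 | 5·6 = 30
G: 4·0+1·6+2·6+5·0+6·2 = 30 | 5·6 = 30
gcd(4,1,2,5,6,5) = 1

Coefficients: [4, 1, 2, 5, 6, 5]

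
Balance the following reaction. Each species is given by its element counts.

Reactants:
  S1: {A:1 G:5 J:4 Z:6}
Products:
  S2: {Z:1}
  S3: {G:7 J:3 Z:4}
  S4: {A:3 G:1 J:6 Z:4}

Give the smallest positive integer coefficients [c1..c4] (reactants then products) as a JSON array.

Coefficients: [3, 6, 2, 1]

A: 3·1 = 3 | 6·0+2·0+1·3 = 3
G: 3·5 = 15 | 6·0+2·7+1·1 = 15
J: 3·4 = 12 | 6·0+2·3+1·6 = 12
Z: 3·6 = 18 | 6·1+2·4+1·4 = 18
gcd(3,6,2,1) = 1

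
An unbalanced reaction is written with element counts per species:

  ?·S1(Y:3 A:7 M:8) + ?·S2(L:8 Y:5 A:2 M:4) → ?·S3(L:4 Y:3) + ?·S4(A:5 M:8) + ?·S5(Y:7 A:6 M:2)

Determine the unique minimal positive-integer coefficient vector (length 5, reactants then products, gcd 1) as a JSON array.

Coefficients: [5, 1, 2, 5, 2]

L: 5·0+1·8 = 8 | 2·4+5·0+2·0 = 8
Y: 5·3+1·5 = 20 | 2·3+5·0+2·7 = 20
A: 5·7+1·2 = 37 | 2·0+5·5+2·6 = 37
M: 5·8+1·4 = 44 | 2·0+5·8+2·2 = 44
gcd(5,1,2,5,2) = 1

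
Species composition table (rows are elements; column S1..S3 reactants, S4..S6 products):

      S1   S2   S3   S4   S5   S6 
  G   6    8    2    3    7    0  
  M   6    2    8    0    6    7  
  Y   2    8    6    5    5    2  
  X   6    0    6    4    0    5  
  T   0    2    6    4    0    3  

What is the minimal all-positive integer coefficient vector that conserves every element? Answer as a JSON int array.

G: 2·6+4·8+3·2 = 50 | 5·3+5·7+2·0 = 50
M: 2·6+4·2+3·8 = 44 | 5·0+5·6+2·7 = 44
Y: 2·2+4·8+3·6 = 54 | 5·5+5·5+2·2 = 54
X: 2·6+4·0+3·6 = 30 | 5·4+5·0+2·5 = 30
T: 2·0+4·2+3·6 = 26 | 5·4+5·0+2·3 = 26
gcd(2,4,3,5,5,2) = 1

Coefficients: [2, 4, 3, 5, 5, 2]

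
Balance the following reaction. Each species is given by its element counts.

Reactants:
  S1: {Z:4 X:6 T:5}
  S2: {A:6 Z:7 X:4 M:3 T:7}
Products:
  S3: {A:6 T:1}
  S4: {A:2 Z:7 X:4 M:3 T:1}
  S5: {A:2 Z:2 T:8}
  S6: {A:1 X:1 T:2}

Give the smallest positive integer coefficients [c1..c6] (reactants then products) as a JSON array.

Coefficients: [1, 4, 1, 4, 2, 6]

A: 1·0+4·6 = 24 | 1·6+4·2+2·2+6·1 = 24
Z: 1·4+4·7 = 32 | 1·0+4·7+2·2+6·0 = 32
X: 1·6+4·4 = 22 | 1·0+4·4+2·0+6·1 = 22
M: 1·0+4·3 = 12 | 1·0+4·3+2·0+6·0 = 12
T: 1·5+4·7 = 33 | 1·1+4·1+2·8+6·2 = 33
gcd(1,4,1,4,2,6) = 1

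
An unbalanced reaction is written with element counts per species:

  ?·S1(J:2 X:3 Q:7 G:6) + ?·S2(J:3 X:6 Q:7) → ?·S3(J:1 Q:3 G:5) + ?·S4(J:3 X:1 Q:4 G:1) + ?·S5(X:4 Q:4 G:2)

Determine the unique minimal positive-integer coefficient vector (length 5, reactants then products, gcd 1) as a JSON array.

Coefficients: [4, 2, 2, 4, 5]

J: 4·2+2·3 = 14 | 2·1+4·3+5·0 = 14
X: 4·3+2·6 = 24 | 2·0+4·1+5·4 = 24
Q: 4·7+2·7 = 42 | 2·3+4·4+5·4 = 42
G: 4·6+2·0 = 24 | 2·5+4·1+5·2 = 24
gcd(4,2,2,4,5) = 1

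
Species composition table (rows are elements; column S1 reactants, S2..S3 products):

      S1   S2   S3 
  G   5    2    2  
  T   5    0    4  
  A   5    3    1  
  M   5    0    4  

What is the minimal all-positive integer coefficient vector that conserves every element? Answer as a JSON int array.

Coefficients: [4, 5, 5]

G: 4·5 = 20 | 5·2+5·2 = 20
T: 4·5 = 20 | 5·0+5·4 = 20
A: 4·5 = 20 | 5·3+5·1 = 20
M: 4·5 = 20 | 5·0+5·4 = 20
gcd(4,5,5) = 1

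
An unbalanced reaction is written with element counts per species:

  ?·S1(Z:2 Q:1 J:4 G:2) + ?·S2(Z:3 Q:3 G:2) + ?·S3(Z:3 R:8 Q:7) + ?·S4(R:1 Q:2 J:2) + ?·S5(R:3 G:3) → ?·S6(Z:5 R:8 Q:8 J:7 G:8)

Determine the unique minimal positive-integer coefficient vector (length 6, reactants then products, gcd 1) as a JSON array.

Z: 4·2+3·3+1·3+6·0+6·0 = 20 | 4·5 = 20
R: 4·0+3·0+1·8+6·1+6·3 = 32 | 4·8 = 32
Q: 4·1+3·3+1·7+6·2+6·0 = 32 | 4·8 = 32
J: 4·4+3·0+1·0+6·2+6·0 = 28 | 4·7 = 28
G: 4·2+3·2+1·0+6·0+6·3 = 32 | 4·8 = 32
gcd(4,3,1,6,6,4) = 1

Coefficients: [4, 3, 1, 6, 6, 4]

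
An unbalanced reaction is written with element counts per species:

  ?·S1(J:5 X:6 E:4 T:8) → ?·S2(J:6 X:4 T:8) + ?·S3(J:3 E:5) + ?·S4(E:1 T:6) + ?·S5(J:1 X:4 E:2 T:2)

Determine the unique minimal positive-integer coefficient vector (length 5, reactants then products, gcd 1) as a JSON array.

J: 6·5 = 30 | 3·6+2·3+2·0+6·1 = 30
X: 6·6 = 36 | 3·4+2·0+2·0+6·4 = 36
E: 6·4 = 24 | 3·0+2·5+2·1+6·2 = 24
T: 6·8 = 48 | 3·8+2·0+2·6+6·2 = 48
gcd(6,3,2,2,6) = 1

Coefficients: [6, 3, 2, 2, 6]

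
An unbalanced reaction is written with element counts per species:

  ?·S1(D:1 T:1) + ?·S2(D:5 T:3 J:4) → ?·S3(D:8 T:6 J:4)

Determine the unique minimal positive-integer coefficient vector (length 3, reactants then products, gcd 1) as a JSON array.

D: 3·1+1·5 = 8 | 1·8 = 8
T: 3·1+1·3 = 6 | 1·6 = 6
J: 3·0+1·4 = 4 | 1·4 = 4
gcd(3,1,1) = 1

Coefficients: [3, 1, 1]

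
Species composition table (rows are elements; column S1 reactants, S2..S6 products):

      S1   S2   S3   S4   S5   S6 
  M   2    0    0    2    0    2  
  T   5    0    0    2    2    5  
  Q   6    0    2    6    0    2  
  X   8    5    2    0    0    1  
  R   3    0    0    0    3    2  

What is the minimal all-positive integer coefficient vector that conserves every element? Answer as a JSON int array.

Coefficients: [5, 5, 6, 2, 3, 3]

M: 5·2 = 10 | 5·0+6·0+2·2+3·0+3·2 = 10
T: 5·5 = 25 | 5·0+6·0+2·2+3·2+3·5 = 25
Q: 5·6 = 30 | 5·0+6·2+2·6+3·0+3·2 = 30
X: 5·8 = 40 | 5·5+6·2+2·0+3·0+3·1 = 40
R: 5·3 = 15 | 5·0+6·0+2·0+3·3+3·2 = 15
gcd(5,5,6,2,3,3) = 1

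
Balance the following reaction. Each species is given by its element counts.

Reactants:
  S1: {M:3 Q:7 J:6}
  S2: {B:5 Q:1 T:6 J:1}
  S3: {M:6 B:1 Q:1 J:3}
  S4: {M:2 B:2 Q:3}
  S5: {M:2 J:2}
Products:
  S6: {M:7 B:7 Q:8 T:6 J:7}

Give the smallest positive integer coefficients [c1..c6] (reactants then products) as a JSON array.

M: 3·3+5·0+2·6+4·2+3·2 = 35 | 5·7 = 35
B: 3·0+5·5+2·1+4·2+3·0 = 35 | 5·7 = 35
Q: 3·7+5·1+2·1+4·3+3·0 = 40 | 5·8 = 40
T: 3·0+5·6+2·0+4·0+3·0 = 30 | 5·6 = 30
J: 3·6+5·1+2·3+4·0+3·2 = 35 | 5·7 = 35
gcd(3,5,2,4,3,5) = 1

Coefficients: [3, 5, 2, 4, 3, 5]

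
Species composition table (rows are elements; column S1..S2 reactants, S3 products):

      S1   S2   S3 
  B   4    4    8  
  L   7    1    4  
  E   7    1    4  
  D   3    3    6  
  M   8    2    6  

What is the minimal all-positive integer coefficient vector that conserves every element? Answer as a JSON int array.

Coefficients: [1, 5, 3]

B: 1·4+5·4 = 24 | 3·8 = 24
L: 1·7+5·1 = 12 | 3·4 = 12
E: 1·7+5·1 = 12 | 3·4 = 12
D: 1·3+5·3 = 18 | 3·6 = 18
M: 1·8+5·2 = 18 | 3·6 = 18
gcd(1,5,3) = 1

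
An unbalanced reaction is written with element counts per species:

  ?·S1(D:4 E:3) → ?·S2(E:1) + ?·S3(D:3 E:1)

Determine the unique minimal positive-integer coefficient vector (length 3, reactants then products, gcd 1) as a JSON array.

Coefficients: [3, 5, 4]

D: 3·4 = 12 | 5·0+4·3 = 12
E: 3·3 = 9 | 5·1+4·1 = 9
gcd(3,5,4) = 1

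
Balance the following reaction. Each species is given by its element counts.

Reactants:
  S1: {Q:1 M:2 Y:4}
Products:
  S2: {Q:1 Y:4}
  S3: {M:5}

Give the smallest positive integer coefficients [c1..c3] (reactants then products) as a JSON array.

Coefficients: [5, 5, 2]

Q: 5·1 = 5 | 5·1+2·0 = 5
M: 5·2 = 10 | 5·0+2·5 = 10
Y: 5·4 = 20 | 5·4+2·0 = 20
gcd(5,5,2) = 1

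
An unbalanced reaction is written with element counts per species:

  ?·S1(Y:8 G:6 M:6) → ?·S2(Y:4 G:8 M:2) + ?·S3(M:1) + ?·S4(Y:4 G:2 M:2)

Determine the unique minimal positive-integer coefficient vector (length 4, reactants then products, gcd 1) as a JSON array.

Y: 3·8 = 24 | 1·4+6·0+5·4 = 24
G: 3·6 = 18 | 1·8+6·0+5·2 = 18
M: 3·6 = 18 | 1·2+6·1+5·2 = 18
gcd(3,1,6,5) = 1

Coefficients: [3, 1, 6, 5]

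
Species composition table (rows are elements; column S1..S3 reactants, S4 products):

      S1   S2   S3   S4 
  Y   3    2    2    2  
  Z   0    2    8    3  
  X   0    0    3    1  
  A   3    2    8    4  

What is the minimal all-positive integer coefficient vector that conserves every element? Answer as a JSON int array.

Coefficients: [2, 1, 2, 6]

Y: 2·3+1·2+2·2 = 12 | 6·2 = 12
Z: 2·0+1·2+2·8 = 18 | 6·3 = 18
X: 2·0+1·0+2·3 = 6 | 6·1 = 6
A: 2·3+1·2+2·8 = 24 | 6·4 = 24
gcd(2,1,2,6) = 1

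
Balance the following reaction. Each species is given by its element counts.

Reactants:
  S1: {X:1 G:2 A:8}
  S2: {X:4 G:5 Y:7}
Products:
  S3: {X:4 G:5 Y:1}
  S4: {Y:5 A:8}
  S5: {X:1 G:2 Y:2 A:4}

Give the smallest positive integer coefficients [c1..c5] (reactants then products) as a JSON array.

Coefficients: [4, 3, 3, 2, 4]

X: 4·1+3·4 = 16 | 3·4+2·0+4·1 = 16
G: 4·2+3·5 = 23 | 3·5+2·0+4·2 = 23
Y: 4·0+3·7 = 21 | 3·1+2·5+4·2 = 21
A: 4·8+3·0 = 32 | 3·0+2·8+4·4 = 32
gcd(4,3,3,2,4) = 1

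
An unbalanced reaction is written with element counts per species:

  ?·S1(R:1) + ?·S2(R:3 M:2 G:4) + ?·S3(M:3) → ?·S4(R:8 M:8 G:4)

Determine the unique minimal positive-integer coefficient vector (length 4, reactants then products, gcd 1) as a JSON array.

Coefficients: [5, 1, 2, 1]

R: 5·1+1·3+2·0 = 8 | 1·8 = 8
M: 5·0+1·2+2·3 = 8 | 1·8 = 8
G: 5·0+1·4+2·0 = 4 | 1·4 = 4
gcd(5,1,2,1) = 1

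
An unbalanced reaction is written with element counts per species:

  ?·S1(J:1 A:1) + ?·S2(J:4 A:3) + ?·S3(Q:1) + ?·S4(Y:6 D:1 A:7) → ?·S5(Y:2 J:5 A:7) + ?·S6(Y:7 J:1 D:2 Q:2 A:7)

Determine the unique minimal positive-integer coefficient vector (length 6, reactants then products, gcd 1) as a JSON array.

Y: 3·0+6·0+4·0+4·6 = 24 | 5·2+2·7 = 24
J: 3·1+6·4+4·0+4·0 = 27 | 5·5+2·1 = 27
D: 3·0+6·0+4·0+4·1 = 4 | 5·0+2·2 = 4
Q: 3·0+6·0+4·1+4·0 = 4 | 5·0+2·2 = 4
A: 3·1+6·3+4·0+4·7 = 49 | 5·7+2·7 = 49
gcd(3,6,4,4,5,2) = 1

Coefficients: [3, 6, 4, 4, 5, 2]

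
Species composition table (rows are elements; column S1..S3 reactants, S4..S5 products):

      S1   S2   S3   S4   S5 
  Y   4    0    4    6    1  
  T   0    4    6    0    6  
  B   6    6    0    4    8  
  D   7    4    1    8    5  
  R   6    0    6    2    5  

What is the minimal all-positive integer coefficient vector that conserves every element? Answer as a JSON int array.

Coefficients: [4, 6, 2, 3, 6]

Y: 4·4+6·0+2·4 = 24 | 3·6+6·1 = 24
T: 4·0+6·4+2·6 = 36 | 3·0+6·6 = 36
B: 4·6+6·6+2·0 = 60 | 3·4+6·8 = 60
D: 4·7+6·4+2·1 = 54 | 3·8+6·5 = 54
R: 4·6+6·0+2·6 = 36 | 3·2+6·5 = 36
gcd(4,6,2,3,6) = 1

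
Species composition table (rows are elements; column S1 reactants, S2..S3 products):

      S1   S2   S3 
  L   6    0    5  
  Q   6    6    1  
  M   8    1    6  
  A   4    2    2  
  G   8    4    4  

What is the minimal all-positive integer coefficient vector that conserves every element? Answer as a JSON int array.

L: 5·6 = 30 | 4·0+6·5 = 30
Q: 5·6 = 30 | 4·6+6·1 = 30
M: 5·8 = 40 | 4·1+6·6 = 40
A: 5·4 = 20 | 4·2+6·2 = 20
G: 5·8 = 40 | 4·4+6·4 = 40
gcd(5,4,6) = 1

Coefficients: [5, 4, 6]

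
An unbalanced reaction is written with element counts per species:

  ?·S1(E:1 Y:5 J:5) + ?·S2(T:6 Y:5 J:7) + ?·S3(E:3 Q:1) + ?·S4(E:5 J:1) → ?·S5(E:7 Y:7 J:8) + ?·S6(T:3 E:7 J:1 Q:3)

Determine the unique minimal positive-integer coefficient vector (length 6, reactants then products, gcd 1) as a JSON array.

T: 6·0+1·6+6·0+5·0 = 6 | 5·0+2·3 = 6
E: 6·1+1·0+6·3+5·5 = 49 | 5·7+2·7 = 49
Y: 6·5+1·5+6·0+5·0 = 35 | 5·7+2·0 = 35
J: 6·5+1·7+6·0+5·1 = 42 | 5·8+2·1 = 42
Q: 6·0+1·0+6·1+5·0 = 6 | 5·0+2·3 = 6
gcd(6,1,6,5,5,2) = 1

Coefficients: [6, 1, 6, 5, 5, 2]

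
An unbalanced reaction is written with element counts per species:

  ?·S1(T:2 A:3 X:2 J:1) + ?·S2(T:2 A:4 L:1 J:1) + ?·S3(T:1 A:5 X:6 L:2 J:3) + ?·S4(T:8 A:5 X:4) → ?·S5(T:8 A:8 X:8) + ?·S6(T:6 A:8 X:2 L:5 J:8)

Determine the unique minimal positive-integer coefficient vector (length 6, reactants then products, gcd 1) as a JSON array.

T: 1·2+1·2+2·1+3·8 = 30 | 3·8+1·6 = 30
A: 1·3+1·4+2·5+3·5 = 32 | 3·8+1·8 = 32
X: 1·2+1·0+2·6+3·4 = 26 | 3·8+1·2 = 26
L: 1·0+1·1+2·2+3·0 = 5 | 3·0+1·5 = 5
J: 1·1+1·1+2·3+3·0 = 8 | 3·0+1·8 = 8
gcd(1,1,2,3,3,1) = 1

Coefficients: [1, 1, 2, 3, 3, 1]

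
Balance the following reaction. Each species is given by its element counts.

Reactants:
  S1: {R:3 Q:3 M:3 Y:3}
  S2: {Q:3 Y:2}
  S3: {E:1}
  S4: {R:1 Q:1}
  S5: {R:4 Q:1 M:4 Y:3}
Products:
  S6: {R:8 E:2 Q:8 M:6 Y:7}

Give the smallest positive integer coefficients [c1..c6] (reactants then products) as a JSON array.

Coefficients: [2, 3, 6, 6, 3, 3]

R: 2·3+3·0+6·0+6·1+3·4 = 24 | 3·8 = 24
E: 2·0+3·0+6·1+6·0+3·0 = 6 | 3·2 = 6
Q: 2·3+3·3+6·0+6·1+3·1 = 24 | 3·8 = 24
M: 2·3+3·0+6·0+6·0+3·4 = 18 | 3·6 = 18
Y: 2·3+3·2+6·0+6·0+3·3 = 21 | 3·7 = 21
gcd(2,3,6,6,3,3) = 1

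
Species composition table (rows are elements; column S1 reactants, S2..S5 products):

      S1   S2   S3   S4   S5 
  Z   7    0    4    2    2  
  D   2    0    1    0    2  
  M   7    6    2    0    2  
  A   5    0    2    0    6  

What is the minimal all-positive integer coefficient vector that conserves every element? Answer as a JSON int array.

Coefficients: [6, 4, 6, 6, 3]

Z: 6·7 = 42 | 4·0+6·4+6·2+3·2 = 42
D: 6·2 = 12 | 4·0+6·1+6·0+3·2 = 12
M: 6·7 = 42 | 4·6+6·2+6·0+3·2 = 42
A: 6·5 = 30 | 4·0+6·2+6·0+3·6 = 30
gcd(6,4,6,6,3) = 1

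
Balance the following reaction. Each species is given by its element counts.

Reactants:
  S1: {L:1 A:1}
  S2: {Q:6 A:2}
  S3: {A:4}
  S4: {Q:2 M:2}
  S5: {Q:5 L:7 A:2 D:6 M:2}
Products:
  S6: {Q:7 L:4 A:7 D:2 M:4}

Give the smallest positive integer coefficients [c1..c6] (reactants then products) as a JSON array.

Coefficients: [5, 1, 3, 5, 1, 3]

Q: 5·0+1·6+3·0+5·2+1·5 = 21 | 3·7 = 21
L: 5·1+1·0+3·0+5·0+1·7 = 12 | 3·4 = 12
A: 5·1+1·2+3·4+5·0+1·2 = 21 | 3·7 = 21
D: 5·0+1·0+3·0+5·0+1·6 = 6 | 3·2 = 6
M: 5·0+1·0+3·0+5·2+1·2 = 12 | 3·4 = 12
gcd(5,1,3,5,1,3) = 1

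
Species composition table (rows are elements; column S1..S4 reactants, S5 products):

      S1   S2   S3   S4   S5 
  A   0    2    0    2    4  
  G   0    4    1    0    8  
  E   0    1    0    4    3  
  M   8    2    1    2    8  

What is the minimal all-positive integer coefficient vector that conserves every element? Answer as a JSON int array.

A: 1·0+5·2+4·0+1·2 = 12 | 3·4 = 12
G: 1·0+5·4+4·1+1·0 = 24 | 3·8 = 24
E: 1·0+5·1+4·0+1·4 = 9 | 3·3 = 9
M: 1·8+5·2+4·1+1·2 = 24 | 3·8 = 24
gcd(1,5,4,1,3) = 1

Coefficients: [1, 5, 4, 1, 3]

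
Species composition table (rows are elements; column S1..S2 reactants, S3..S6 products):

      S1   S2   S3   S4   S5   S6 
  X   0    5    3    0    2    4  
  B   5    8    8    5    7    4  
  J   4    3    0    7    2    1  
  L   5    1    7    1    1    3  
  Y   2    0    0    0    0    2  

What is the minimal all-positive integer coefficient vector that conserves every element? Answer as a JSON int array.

X: 4·0+5·5 = 25 | 1·3+3·0+3·2+4·4 = 25
B: 4·5+5·8 = 60 | 1·8+3·5+3·7+4·4 = 60
J: 4·4+5·3 = 31 | 1·0+3·7+3·2+4·1 = 31
L: 4·5+5·1 = 25 | 1·7+3·1+3·1+4·3 = 25
Y: 4·2+5·0 = 8 | 1·0+3·0+3·0+4·2 = 8
gcd(4,5,1,3,3,4) = 1

Coefficients: [4, 5, 1, 3, 3, 4]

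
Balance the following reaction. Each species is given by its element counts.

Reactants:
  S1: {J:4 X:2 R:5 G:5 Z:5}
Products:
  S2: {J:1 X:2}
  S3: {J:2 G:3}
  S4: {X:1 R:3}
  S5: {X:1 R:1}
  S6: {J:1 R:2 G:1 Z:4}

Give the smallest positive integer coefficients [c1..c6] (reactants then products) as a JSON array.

J: 4·4 = 16 | 1·1+5·2+2·0+4·0+5·1 = 16
X: 4·2 = 8 | 1·2+5·0+2·1+4·1+5·0 = 8
R: 4·5 = 20 | 1·0+5·0+2·3+4·1+5·2 = 20
G: 4·5 = 20 | 1·0+5·3+2·0+4·0+5·1 = 20
Z: 4·5 = 20 | 1·0+5·0+2·0+4·0+5·4 = 20
gcd(4,1,5,2,4,5) = 1

Coefficients: [4, 1, 5, 2, 4, 5]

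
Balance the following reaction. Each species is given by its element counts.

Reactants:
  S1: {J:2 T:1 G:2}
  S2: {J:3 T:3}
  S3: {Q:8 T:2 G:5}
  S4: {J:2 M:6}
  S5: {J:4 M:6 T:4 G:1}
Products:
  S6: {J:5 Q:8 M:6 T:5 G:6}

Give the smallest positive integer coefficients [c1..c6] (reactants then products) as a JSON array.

J: 2·2+3·3+5·0+4·2+1·4 = 25 | 5·5 = 25
Q: 2·0+3·0+5·8+4·0+1·0 = 40 | 5·8 = 40
M: 2·0+3·0+5·0+4·6+1·6 = 30 | 5·6 = 30
T: 2·1+3·3+5·2+4·0+1·4 = 25 | 5·5 = 25
G: 2·2+3·0+5·5+4·0+1·1 = 30 | 5·6 = 30
gcd(2,3,5,4,1,5) = 1

Coefficients: [2, 3, 5, 4, 1, 5]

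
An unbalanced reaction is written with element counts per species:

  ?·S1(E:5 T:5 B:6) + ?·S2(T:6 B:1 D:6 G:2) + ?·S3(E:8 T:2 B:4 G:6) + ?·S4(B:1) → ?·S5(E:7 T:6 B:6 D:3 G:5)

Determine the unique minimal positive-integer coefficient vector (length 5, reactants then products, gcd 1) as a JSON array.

Coefficients: [2, 3, 4, 5, 6]

E: 2·5+3·0+4·8+5·0 = 42 | 6·7 = 42
T: 2·5+3·6+4·2+5·0 = 36 | 6·6 = 36
B: 2·6+3·1+4·4+5·1 = 36 | 6·6 = 36
D: 2·0+3·6+4·0+5·0 = 18 | 6·3 = 18
G: 2·0+3·2+4·6+5·0 = 30 | 6·5 = 30
gcd(2,3,4,5,6) = 1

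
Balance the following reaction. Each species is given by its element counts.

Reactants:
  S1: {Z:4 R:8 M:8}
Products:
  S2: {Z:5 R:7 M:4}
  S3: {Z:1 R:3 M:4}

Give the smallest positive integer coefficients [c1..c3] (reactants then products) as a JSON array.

Z: 2·4 = 8 | 1·5+3·1 = 8
R: 2·8 = 16 | 1·7+3·3 = 16
M: 2·8 = 16 | 1·4+3·4 = 16
gcd(2,1,3) = 1

Coefficients: [2, 1, 3]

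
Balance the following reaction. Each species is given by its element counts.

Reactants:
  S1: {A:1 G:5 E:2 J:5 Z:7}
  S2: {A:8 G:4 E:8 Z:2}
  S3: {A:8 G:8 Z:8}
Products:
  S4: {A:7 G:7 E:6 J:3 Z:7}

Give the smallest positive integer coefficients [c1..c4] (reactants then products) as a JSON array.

Coefficients: [3, 3, 1, 5]

A: 3·1+3·8+1·8 = 35 | 5·7 = 35
G: 3·5+3·4+1·8 = 35 | 5·7 = 35
E: 3·2+3·8+1·0 = 30 | 5·6 = 30
J: 3·5+3·0+1·0 = 15 | 5·3 = 15
Z: 3·7+3·2+1·8 = 35 | 5·7 = 35
gcd(3,3,1,5) = 1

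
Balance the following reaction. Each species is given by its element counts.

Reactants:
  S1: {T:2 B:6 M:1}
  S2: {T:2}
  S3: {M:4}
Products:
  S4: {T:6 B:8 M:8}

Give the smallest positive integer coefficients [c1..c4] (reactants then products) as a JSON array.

Coefficients: [4, 5, 5, 3]

T: 4·2+5·2+5·0 = 18 | 3·6 = 18
B: 4·6+5·0+5·0 = 24 | 3·8 = 24
M: 4·1+5·0+5·4 = 24 | 3·8 = 24
gcd(4,5,5,3) = 1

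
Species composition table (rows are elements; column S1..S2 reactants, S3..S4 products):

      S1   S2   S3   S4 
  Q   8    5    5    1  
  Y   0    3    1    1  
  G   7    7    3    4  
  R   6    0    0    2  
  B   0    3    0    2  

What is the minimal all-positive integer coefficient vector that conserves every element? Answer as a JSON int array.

Coefficients: [1, 2, 3, 3]

Q: 1·8+2·5 = 18 | 3·5+3·1 = 18
Y: 1·0+2·3 = 6 | 3·1+3·1 = 6
G: 1·7+2·7 = 21 | 3·3+3·4 = 21
R: 1·6+2·0 = 6 | 3·0+3·2 = 6
B: 1·0+2·3 = 6 | 3·0+3·2 = 6
gcd(1,2,3,3) = 1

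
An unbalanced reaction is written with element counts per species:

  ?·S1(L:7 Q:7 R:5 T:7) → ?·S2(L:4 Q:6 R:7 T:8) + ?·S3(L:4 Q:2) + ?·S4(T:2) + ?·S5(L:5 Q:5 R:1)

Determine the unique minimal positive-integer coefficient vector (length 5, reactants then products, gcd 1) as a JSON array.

Coefficients: [6, 4, 4, 5, 2]

L: 6·7 = 42 | 4·4+4·4+5·0+2·5 = 42
Q: 6·7 = 42 | 4·6+4·2+5·0+2·5 = 42
R: 6·5 = 30 | 4·7+4·0+5·0+2·1 = 30
T: 6·7 = 42 | 4·8+4·0+5·2+2·0 = 42
gcd(6,4,4,5,2) = 1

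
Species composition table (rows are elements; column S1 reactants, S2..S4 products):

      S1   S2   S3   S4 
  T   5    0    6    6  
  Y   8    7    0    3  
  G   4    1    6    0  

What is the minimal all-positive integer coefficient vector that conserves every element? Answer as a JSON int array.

Coefficients: [6, 6, 3, 2]

T: 6·5 = 30 | 6·0+3·6+2·6 = 30
Y: 6·8 = 48 | 6·7+3·0+2·3 = 48
G: 6·4 = 24 | 6·1+3·6+2·0 = 24
gcd(6,6,3,2) = 1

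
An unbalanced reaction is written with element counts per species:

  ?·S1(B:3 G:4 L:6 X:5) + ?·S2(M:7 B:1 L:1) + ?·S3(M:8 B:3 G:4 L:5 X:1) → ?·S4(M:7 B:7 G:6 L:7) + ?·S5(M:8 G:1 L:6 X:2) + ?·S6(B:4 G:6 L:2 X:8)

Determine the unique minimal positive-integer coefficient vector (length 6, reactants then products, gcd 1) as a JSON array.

M: 6·0+4·7+6·8 = 76 | 4·7+6·8+3·0 = 76
B: 6·3+4·1+6·3 = 40 | 4·7+6·0+3·4 = 40
G: 6·4+4·0+6·4 = 48 | 4·6+6·1+3·6 = 48
L: 6·6+4·1+6·5 = 70 | 4·7+6·6+3·2 = 70
X: 6·5+4·0+6·1 = 36 | 4·0+6·2+3·8 = 36
gcd(6,4,6,4,6,3) = 1

Coefficients: [6, 4, 6, 4, 6, 3]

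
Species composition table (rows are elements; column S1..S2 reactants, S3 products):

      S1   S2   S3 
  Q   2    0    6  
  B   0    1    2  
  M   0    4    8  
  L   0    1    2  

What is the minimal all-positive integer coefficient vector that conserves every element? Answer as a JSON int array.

Q: 3·2+2·0 = 6 | 1·6 = 6
B: 3·0+2·1 = 2 | 1·2 = 2
M: 3·0+2·4 = 8 | 1·8 = 8
L: 3·0+2·1 = 2 | 1·2 = 2
gcd(3,2,1) = 1

Coefficients: [3, 2, 1]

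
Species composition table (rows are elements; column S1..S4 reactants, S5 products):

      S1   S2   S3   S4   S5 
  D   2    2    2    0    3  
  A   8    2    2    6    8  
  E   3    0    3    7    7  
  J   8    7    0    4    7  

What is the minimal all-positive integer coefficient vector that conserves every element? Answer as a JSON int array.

Coefficients: [2, 2, 5, 3, 6]

D: 2·2+2·2+5·2+3·0 = 18 | 6·3 = 18
A: 2·8+2·2+5·2+3·6 = 48 | 6·8 = 48
E: 2·3+2·0+5·3+3·7 = 42 | 6·7 = 42
J: 2·8+2·7+5·0+3·4 = 42 | 6·7 = 42
gcd(2,2,5,3,6) = 1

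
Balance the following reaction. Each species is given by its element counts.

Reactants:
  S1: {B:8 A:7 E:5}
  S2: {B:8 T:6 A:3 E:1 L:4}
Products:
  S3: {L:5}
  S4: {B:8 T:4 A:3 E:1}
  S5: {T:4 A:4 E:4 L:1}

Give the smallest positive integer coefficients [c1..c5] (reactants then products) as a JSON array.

Coefficients: [1, 4, 3, 5, 1]

B: 1·8+4·8 = 40 | 3·0+5·8+1·0 = 40
T: 1·0+4·6 = 24 | 3·0+5·4+1·4 = 24
A: 1·7+4·3 = 19 | 3·0+5·3+1·4 = 19
E: 1·5+4·1 = 9 | 3·0+5·1+1·4 = 9
L: 1·0+4·4 = 16 | 3·5+5·0+1·1 = 16
gcd(1,4,3,5,1) = 1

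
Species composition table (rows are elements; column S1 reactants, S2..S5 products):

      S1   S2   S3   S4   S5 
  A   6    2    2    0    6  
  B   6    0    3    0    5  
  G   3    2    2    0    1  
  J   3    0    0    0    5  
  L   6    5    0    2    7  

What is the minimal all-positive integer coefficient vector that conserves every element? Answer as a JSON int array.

A: 5·6 = 30 | 1·2+5·2+2·0+3·6 = 30
B: 5·6 = 30 | 1·0+5·3+2·0+3·5 = 30
G: 5·3 = 15 | 1·2+5·2+2·0+3·1 = 15
J: 5·3 = 15 | 1·0+5·0+2·0+3·5 = 15
L: 5·6 = 30 | 1·5+5·0+2·2+3·7 = 30
gcd(5,1,5,2,3) = 1

Coefficients: [5, 1, 5, 2, 3]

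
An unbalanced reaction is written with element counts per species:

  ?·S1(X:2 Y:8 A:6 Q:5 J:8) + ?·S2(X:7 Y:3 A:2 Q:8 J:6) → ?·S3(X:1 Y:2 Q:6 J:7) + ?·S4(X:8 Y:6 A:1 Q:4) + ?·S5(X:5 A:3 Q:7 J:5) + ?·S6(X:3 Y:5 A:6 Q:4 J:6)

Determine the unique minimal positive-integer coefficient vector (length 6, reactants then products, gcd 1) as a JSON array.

X: 5·2+6·7 = 52 | 5·1+3·8+1·5+6·3 = 52
Y: 5·8+6·3 = 58 | 5·2+3·6+1·0+6·5 = 58
A: 5·6+6·2 = 42 | 5·0+3·1+1·3+6·6 = 42
Q: 5·5+6·8 = 73 | 5·6+3·4+1·7+6·4 = 73
J: 5·8+6·6 = 76 | 5·7+3·0+1·5+6·6 = 76
gcd(5,6,5,3,1,6) = 1

Coefficients: [5, 6, 5, 3, 1, 6]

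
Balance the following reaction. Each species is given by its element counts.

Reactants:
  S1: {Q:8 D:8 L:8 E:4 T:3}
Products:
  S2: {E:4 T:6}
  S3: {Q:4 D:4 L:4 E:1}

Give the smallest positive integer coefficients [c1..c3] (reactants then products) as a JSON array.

Coefficients: [2, 1, 4]

Q: 2·8 = 16 | 1·0+4·4 = 16
D: 2·8 = 16 | 1·0+4·4 = 16
L: 2·8 = 16 | 1·0+4·4 = 16
E: 2·4 = 8 | 1·4+4·1 = 8
T: 2·3 = 6 | 1·6+4·0 = 6
gcd(2,1,4) = 1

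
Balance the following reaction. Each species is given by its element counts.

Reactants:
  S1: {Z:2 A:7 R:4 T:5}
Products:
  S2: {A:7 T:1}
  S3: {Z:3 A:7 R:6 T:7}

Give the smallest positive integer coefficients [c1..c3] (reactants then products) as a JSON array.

Z: 3·2 = 6 | 1·0+2·3 = 6
A: 3·7 = 21 | 1·7+2·7 = 21
R: 3·4 = 12 | 1·0+2·6 = 12
T: 3·5 = 15 | 1·1+2·7 = 15
gcd(3,1,2) = 1

Coefficients: [3, 1, 2]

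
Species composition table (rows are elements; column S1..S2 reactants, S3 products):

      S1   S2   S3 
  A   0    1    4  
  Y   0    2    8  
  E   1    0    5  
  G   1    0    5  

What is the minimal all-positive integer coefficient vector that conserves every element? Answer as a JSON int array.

Coefficients: [5, 4, 1]

A: 5·0+4·1 = 4 | 1·4 = 4
Y: 5·0+4·2 = 8 | 1·8 = 8
E: 5·1+4·0 = 5 | 1·5 = 5
G: 5·1+4·0 = 5 | 1·5 = 5
gcd(5,4,1) = 1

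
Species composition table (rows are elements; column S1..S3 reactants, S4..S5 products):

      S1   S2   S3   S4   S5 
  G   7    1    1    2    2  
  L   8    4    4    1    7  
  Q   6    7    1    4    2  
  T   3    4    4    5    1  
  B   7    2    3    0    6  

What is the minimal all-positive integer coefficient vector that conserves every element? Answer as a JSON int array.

G: 2·7+2·1+4·1 = 20 | 5·2+5·2 = 20
L: 2·8+2·4+4·4 = 40 | 5·1+5·7 = 40
Q: 2·6+2·7+4·1 = 30 | 5·4+5·2 = 30
T: 2·3+2·4+4·4 = 30 | 5·5+5·1 = 30
B: 2·7+2·2+4·3 = 30 | 5·0+5·6 = 30
gcd(2,2,4,5,5) = 1

Coefficients: [2, 2, 4, 5, 5]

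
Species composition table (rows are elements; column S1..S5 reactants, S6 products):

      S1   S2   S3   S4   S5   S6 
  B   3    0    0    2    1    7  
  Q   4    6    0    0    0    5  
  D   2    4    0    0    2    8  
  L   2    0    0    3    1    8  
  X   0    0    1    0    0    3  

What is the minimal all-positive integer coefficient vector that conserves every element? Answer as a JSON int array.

Coefficients: [1, 1, 6, 3, 5, 2]

B: 1·3+1·0+6·0+3·2+5·1 = 14 | 2·7 = 14
Q: 1·4+1·6+6·0+3·0+5·0 = 10 | 2·5 = 10
D: 1·2+1·4+6·0+3·0+5·2 = 16 | 2·8 = 16
L: 1·2+1·0+6·0+3·3+5·1 = 16 | 2·8 = 16
X: 1·0+1·0+6·1+3·0+5·0 = 6 | 2·3 = 6
gcd(1,1,6,3,5,2) = 1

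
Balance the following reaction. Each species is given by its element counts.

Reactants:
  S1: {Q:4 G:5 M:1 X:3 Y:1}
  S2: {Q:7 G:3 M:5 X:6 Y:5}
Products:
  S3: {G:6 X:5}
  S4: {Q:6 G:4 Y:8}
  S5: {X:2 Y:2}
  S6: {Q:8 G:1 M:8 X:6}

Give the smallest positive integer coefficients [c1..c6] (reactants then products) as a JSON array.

Q: 2·4+6·7 = 50 | 2·0+3·6+4·0+4·8 = 50
G: 2·5+6·3 = 28 | 2·6+3·4+4·0+4·1 = 28
M: 2·1+6·5 = 32 | 2·0+3·0+4·0+4·8 = 32
X: 2·3+6·6 = 42 | 2·5+3·0+4·2+4·6 = 42
Y: 2·1+6·5 = 32 | 2·0+3·8+4·2+4·0 = 32
gcd(2,6,2,3,4,4) = 1

Coefficients: [2, 6, 2, 3, 4, 4]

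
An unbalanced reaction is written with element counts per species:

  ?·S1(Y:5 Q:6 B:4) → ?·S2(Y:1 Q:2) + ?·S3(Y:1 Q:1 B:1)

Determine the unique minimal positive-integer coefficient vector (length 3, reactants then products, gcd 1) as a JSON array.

Coefficients: [1, 1, 4]

Y: 1·5 = 5 | 1·1+4·1 = 5
Q: 1·6 = 6 | 1·2+4·1 = 6
B: 1·4 = 4 | 1·0+4·1 = 4
gcd(1,1,4) = 1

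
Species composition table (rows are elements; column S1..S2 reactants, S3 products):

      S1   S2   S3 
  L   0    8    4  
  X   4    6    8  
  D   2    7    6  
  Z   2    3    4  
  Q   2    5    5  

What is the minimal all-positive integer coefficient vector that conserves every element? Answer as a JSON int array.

Coefficients: [5, 2, 4]

L: 5·0+2·8 = 16 | 4·4 = 16
X: 5·4+2·6 = 32 | 4·8 = 32
D: 5·2+2·7 = 24 | 4·6 = 24
Z: 5·2+2·3 = 16 | 4·4 = 16
Q: 5·2+2·5 = 20 | 4·5 = 20
gcd(5,2,4) = 1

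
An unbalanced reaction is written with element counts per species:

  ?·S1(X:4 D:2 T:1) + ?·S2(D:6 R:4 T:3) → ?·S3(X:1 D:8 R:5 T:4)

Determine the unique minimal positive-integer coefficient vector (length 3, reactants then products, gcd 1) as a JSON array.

Coefficients: [1, 5, 4]

X: 1·4+5·0 = 4 | 4·1 = 4
D: 1·2+5·6 = 32 | 4·8 = 32
R: 1·0+5·4 = 20 | 4·5 = 20
T: 1·1+5·3 = 16 | 4·4 = 16
gcd(1,5,4) = 1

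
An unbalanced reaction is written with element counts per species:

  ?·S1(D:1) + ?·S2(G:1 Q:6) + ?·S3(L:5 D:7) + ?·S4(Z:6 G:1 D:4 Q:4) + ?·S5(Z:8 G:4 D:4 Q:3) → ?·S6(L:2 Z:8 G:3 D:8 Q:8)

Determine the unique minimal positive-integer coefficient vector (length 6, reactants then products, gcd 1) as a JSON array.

Coefficients: [2, 3, 2, 4, 2, 5]

L: 2·0+3·0+2·5+4·0+2·0 = 10 | 5·2 = 10
Z: 2·0+3·0+2·0+4·6+2·8 = 40 | 5·8 = 40
G: 2·0+3·1+2·0+4·1+2·4 = 15 | 5·3 = 15
D: 2·1+3·0+2·7+4·4+2·4 = 40 | 5·8 = 40
Q: 2·0+3·6+2·0+4·4+2·3 = 40 | 5·8 = 40
gcd(2,3,2,4,2,5) = 1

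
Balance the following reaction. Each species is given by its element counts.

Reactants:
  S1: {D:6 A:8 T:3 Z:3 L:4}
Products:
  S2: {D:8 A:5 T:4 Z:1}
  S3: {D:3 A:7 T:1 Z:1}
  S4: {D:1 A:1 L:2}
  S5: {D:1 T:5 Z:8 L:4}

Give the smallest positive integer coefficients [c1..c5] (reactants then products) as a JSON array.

D: 4·6 = 24 | 1·8+3·3+6·1+1·1 = 24
A: 4·8 = 32 | 1·5+3·7+6·1+1·0 = 32
T: 4·3 = 12 | 1·4+3·1+6·0+1·5 = 12
Z: 4·3 = 12 | 1·1+3·1+6·0+1·8 = 12
L: 4·4 = 16 | 1·0+3·0+6·2+1·4 = 16
gcd(4,1,3,6,1) = 1

Coefficients: [4, 1, 3, 6, 1]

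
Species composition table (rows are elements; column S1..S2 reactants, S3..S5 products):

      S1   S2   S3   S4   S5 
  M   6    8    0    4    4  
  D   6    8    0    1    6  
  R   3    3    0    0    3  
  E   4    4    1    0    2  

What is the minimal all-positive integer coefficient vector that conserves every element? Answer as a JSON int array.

M: 2·6+1·8 = 20 | 6·0+2·4+3·4 = 20
D: 2·6+1·8 = 20 | 6·0+2·1+3·6 = 20
R: 2·3+1·3 = 9 | 6·0+2·0+3·3 = 9
E: 2·4+1·4 = 12 | 6·1+2·0+3·2 = 12
gcd(2,1,6,2,3) = 1

Coefficients: [2, 1, 6, 2, 3]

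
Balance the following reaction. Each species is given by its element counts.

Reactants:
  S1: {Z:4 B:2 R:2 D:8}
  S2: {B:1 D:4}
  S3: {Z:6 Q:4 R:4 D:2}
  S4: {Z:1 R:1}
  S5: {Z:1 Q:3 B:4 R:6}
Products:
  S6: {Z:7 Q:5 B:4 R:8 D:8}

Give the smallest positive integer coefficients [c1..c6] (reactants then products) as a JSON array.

Coefficients: [1, 6, 4, 4, 3, 5]

Z: 1·4+6·0+4·6+4·1+3·1 = 35 | 5·7 = 35
Q: 1·0+6·0+4·4+4·0+3·3 = 25 | 5·5 = 25
B: 1·2+6·1+4·0+4·0+3·4 = 20 | 5·4 = 20
R: 1·2+6·0+4·4+4·1+3·6 = 40 | 5·8 = 40
D: 1·8+6·4+4·2+4·0+3·0 = 40 | 5·8 = 40
gcd(1,6,4,4,3,5) = 1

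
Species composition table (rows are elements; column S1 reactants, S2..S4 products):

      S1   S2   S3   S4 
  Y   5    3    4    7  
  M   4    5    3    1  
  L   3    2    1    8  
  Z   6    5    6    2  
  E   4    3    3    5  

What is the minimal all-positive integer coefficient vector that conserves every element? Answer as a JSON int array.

Coefficients: [5, 2, 3, 1]

Y: 5·5 = 25 | 2·3+3·4+1·7 = 25
M: 5·4 = 20 | 2·5+3·3+1·1 = 20
L: 5·3 = 15 | 2·2+3·1+1·8 = 15
Z: 5·6 = 30 | 2·5+3·6+1·2 = 30
E: 5·4 = 20 | 2·3+3·3+1·5 = 20
gcd(5,2,3,1) = 1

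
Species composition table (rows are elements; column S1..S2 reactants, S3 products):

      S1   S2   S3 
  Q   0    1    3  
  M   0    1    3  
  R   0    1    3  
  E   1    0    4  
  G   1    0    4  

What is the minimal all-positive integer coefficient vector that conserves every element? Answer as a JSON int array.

Coefficients: [4, 3, 1]

Q: 4·0+3·1 = 3 | 1·3 = 3
M: 4·0+3·1 = 3 | 1·3 = 3
R: 4·0+3·1 = 3 | 1·3 = 3
E: 4·1+3·0 = 4 | 1·4 = 4
G: 4·1+3·0 = 4 | 1·4 = 4
gcd(4,3,1) = 1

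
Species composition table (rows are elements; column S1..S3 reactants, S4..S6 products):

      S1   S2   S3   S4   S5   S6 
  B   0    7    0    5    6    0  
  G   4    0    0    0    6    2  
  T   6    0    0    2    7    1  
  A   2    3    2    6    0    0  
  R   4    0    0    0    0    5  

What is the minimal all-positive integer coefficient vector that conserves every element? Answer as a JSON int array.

B: 5·0+6·7+4·0 = 42 | 6·5+2·6+4·0 = 42
G: 5·4+6·0+4·0 = 20 | 6·0+2·6+4·2 = 20
T: 5·6+6·0+4·0 = 30 | 6·2+2·7+4·1 = 30
A: 5·2+6·3+4·2 = 36 | 6·6+2·0+4·0 = 36
R: 5·4+6·0+4·0 = 20 | 6·0+2·0+4·5 = 20
gcd(5,6,4,6,2,4) = 1

Coefficients: [5, 6, 4, 6, 2, 4]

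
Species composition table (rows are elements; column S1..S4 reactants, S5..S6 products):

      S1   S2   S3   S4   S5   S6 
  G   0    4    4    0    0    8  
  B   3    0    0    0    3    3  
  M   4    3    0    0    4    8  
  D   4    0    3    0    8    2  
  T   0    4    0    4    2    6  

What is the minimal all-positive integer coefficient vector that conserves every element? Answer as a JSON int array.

G: 6·0+4·4+2·4+2·0 = 24 | 3·0+3·8 = 24
B: 6·3+4·0+2·0+2·0 = 18 | 3·3+3·3 = 18
M: 6·4+4·3+2·0+2·0 = 36 | 3·4+3·8 = 36
D: 6·4+4·0+2·3+2·0 = 30 | 3·8+3·2 = 30
T: 6·0+4·4+2·0+2·4 = 24 | 3·2+3·6 = 24
gcd(6,4,2,2,3,3) = 1

Coefficients: [6, 4, 2, 2, 3, 3]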